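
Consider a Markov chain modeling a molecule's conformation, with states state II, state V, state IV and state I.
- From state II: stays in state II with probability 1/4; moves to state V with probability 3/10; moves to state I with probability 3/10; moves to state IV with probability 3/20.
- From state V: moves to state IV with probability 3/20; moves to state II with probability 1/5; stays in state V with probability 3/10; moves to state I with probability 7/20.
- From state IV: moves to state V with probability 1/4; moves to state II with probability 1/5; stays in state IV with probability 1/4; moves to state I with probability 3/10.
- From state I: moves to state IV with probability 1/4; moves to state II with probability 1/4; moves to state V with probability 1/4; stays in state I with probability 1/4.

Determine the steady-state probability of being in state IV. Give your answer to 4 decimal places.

0.1999

Let the stationary distribution be π with π = πP and π_1 + π_2 + π_3 + π_4 = 1.
π_1 = 0.25·π_1 + 0.2·π_2 + 0.2·π_3 + 0.25·π_4
π_2 = 0.3·π_1 + 0.3·π_2 + 0.25·π_3 + 0.25·π_4
π_3 = 0.15·π_1 + 0.15·π_2 + 0.25·π_3 + 0.25·π_4
Solving with the normalization constraint gives π = (0.2263, 0.2751, 0.1999, 0.2988).
So the stationary probability of state IV is 0.1999.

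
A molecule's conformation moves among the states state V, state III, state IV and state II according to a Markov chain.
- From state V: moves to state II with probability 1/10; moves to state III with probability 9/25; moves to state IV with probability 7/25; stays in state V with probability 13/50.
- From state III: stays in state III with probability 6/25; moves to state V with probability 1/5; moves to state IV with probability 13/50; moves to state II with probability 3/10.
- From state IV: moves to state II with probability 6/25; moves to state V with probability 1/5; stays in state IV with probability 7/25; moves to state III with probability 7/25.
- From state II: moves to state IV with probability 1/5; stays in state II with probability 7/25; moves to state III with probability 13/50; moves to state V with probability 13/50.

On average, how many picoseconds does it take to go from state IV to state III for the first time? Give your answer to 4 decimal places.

Let t(s) be the expected number of picoseconds to first reach state III from state s, with t(state III) = 0. Conditioning on the first picosecond:
t(state V) = 1 + 0.26·t(state V) + 0.28·t(state IV) + 0.1·t(state II)
t(state IV) = 1 + 0.2·t(state V) + 0.28·t(state IV) + 0.24·t(state II)
t(state II) = 1 + 0.26·t(state V) + 0.2·t(state IV) + 0.28·t(state II)
Solving: t(state V) = 3.1063, t(state IV) = 3.4038, t(state II) = 3.4561.
Expected picoseconds from state IV to state III: 3.4038.

3.4038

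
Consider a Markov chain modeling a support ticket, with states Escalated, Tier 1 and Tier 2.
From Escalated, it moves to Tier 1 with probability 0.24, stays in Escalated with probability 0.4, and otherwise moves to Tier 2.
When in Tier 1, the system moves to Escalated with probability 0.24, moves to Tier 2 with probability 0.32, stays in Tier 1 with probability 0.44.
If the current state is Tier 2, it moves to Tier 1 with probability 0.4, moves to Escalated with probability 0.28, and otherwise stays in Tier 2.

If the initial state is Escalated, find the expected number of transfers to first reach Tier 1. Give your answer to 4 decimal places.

Let t(s) be the expected number of transfers to first reach Tier 1 from state s, with t(Tier 1) = 0. Conditioning on the first transfer:
t(Escalated) = 1 + 0.4·t(Escalated) + 0.36·t(Tier 2)
t(Tier 2) = 1 + 0.28·t(Escalated) + 0.32·t(Tier 2)
Solving: t(Escalated) = 3.3854, t(Tier 2) = 2.8646.
Expected transfers from Escalated to Tier 1: 3.3854.

3.3854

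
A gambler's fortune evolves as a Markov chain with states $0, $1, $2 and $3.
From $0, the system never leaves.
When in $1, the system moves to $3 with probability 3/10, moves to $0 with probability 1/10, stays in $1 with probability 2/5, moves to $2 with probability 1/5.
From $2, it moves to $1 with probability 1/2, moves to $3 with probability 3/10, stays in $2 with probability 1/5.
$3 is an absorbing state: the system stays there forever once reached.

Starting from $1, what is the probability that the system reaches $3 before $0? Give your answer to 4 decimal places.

Let h(s) be the probability of absorption at $3 starting from transient state s. Then h($3) = 1 and h($0) = 0. By first-step analysis:
h($1) = 0.1·0 + 0.4·h($1) + 0.2·h($2) + 0.3·1
h($2) = 0.5·h($1) + 0.2·h($2) + 0.3·1
Solving: h($1) = 0.7895, h($2) = 0.8684.
Starting from $1, the probability is 0.7895.

0.7895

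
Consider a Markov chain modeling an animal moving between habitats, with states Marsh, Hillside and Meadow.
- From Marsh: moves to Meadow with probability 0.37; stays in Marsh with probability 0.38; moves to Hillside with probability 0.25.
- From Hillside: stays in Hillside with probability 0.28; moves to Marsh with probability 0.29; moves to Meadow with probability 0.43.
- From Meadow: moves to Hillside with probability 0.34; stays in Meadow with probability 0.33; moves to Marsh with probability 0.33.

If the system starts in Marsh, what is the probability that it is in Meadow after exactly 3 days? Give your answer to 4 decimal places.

0.3726

Propagate the distribution vector 3 days from Marsh.
After 0 days: (1.0000, 0.0000, 0.0000)
After 1 day: (0.3800, 0.2500, 0.3700)
After 2 days: (0.3390, 0.2908, 0.3702)
After 3 days: (0.3353, 0.2920, 0.3726)
P(in Meadow after 3 days) = 0.3726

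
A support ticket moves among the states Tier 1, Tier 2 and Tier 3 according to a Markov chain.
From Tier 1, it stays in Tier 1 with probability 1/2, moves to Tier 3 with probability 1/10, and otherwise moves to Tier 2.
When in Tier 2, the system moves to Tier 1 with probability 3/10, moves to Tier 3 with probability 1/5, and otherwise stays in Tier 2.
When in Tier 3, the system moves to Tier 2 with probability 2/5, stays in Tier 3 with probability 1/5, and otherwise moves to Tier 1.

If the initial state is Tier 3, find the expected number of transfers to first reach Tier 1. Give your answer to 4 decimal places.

2.8125

Let t(s) be the expected number of transfers to first reach Tier 1 from state s, with t(Tier 1) = 0. Conditioning on the first transfer:
t(Tier 2) = 1 + 0.5·t(Tier 2) + 0.2·t(Tier 3)
t(Tier 3) = 1 + 0.4·t(Tier 2) + 0.2·t(Tier 3)
Solving: t(Tier 2) = 3.1250, t(Tier 3) = 2.8125.
Expected transfers from Tier 3 to Tier 1: 2.8125.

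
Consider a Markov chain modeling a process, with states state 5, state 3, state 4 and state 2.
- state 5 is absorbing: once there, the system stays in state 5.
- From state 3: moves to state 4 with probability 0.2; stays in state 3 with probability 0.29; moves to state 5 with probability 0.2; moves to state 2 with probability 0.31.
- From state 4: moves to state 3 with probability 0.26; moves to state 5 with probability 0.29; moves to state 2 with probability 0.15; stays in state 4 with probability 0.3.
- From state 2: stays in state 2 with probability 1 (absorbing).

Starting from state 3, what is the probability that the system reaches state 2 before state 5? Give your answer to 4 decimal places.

Let h(s) be the probability of absorption at state 2 starting from transient state s. Then h(state 2) = 1 and h(state 5) = 0. By first-step analysis:
h(state 3) = 0.2·0 + 0.29·h(state 3) + 0.2·h(state 4) + 0.31·1
h(state 4) = 0.29·0 + 0.26·h(state 3) + 0.3·h(state 4) + 0.15·1
Solving: h(state 3) = 0.5551, h(state 4) = 0.4204.
Starting from state 3, the probability is 0.5551.

0.5551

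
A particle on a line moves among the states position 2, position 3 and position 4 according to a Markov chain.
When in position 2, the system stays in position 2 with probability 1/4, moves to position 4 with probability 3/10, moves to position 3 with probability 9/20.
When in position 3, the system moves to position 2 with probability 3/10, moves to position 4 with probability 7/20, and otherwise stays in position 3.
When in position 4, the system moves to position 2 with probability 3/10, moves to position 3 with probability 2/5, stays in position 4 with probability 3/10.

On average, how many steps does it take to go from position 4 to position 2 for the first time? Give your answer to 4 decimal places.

3.3333

Let t(s) be the expected number of steps to first reach position 2 from state s, with t(position 2) = 0. Conditioning on the first step:
t(position 3) = 1 + 0.35·t(position 3) + 0.35·t(position 4)
t(position 4) = 1 + 0.4·t(position 3) + 0.3·t(position 4)
Solving: t(position 3) = 3.3333, t(position 4) = 3.3333.
Expected steps from position 4 to position 2: 3.3333.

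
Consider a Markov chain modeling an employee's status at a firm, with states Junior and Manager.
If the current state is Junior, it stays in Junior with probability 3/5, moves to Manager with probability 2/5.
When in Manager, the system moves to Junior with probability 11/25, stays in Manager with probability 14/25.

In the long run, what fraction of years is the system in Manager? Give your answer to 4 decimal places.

Let the stationary distribution be π with π = πP and π_1 + π_2 = 1.
π_1 = 0.6·π_1 + 0.44·π_2
Solving with the normalization constraint gives π = (0.5238, 0.4762).
So the stationary probability of Manager is 0.4762.

0.4762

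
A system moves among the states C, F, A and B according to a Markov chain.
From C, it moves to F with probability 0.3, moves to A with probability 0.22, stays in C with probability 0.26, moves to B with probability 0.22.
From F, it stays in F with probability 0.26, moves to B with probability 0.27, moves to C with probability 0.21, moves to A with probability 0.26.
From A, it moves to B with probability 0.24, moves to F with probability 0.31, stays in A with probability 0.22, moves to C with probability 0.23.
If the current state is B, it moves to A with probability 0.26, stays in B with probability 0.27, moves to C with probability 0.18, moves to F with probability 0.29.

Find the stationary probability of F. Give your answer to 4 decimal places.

Let the stationary distribution be π with π = πP and π_1 + π_2 + π_3 + π_4 = 1.
π_1 = 0.26·π_1 + 0.21·π_2 + 0.23·π_3 + 0.18·π_4
π_2 = 0.3·π_1 + 0.26·π_2 + 0.31·π_3 + 0.29·π_4
π_3 = 0.22·π_1 + 0.26·π_2 + 0.22·π_3 + 0.26·π_4
Solving with the normalization constraint gives π = (0.2182, 0.2884, 0.2416, 0.2518).
So the stationary probability of F is 0.2884.

0.2884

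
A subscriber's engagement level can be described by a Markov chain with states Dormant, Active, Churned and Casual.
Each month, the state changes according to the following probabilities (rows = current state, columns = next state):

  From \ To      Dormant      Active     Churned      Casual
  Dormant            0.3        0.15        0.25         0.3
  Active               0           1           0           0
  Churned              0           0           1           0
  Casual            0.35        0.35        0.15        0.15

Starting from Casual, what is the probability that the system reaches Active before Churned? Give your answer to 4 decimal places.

Let h(s) be the probability of absorption at Active starting from transient state s. Then h(Active) = 1 and h(Churned) = 0. By first-step analysis:
h(Dormant) = 0.3·h(Dormant) + 0.15·1 + 0.25·0 + 0.3·h(Casual)
h(Casual) = 0.35·h(Dormant) + 0.35·1 + 0.15·0 + 0.15·h(Casual)
Solving: h(Dormant) = 0.4745, h(Casual) = 0.6071.
Starting from Casual, the probability is 0.6071.

0.6071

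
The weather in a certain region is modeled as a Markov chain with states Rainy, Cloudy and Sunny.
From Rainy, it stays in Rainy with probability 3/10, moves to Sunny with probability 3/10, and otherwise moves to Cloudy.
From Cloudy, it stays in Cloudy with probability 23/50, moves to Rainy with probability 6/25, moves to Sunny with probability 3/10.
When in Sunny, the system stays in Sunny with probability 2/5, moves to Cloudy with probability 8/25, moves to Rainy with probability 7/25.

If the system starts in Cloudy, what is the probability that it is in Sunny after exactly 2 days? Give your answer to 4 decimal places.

Sum over the intermediate state after 1 day:
P = P(Cloudy→Rainy)·P(Rainy→Sunny) + P(Cloudy→Cloudy)·P(Cloudy→Sunny) + P(Cloudy→Sunny)·P(Sunny→Sunny)
  = 0.24×0.3 + 0.46×0.3 + 0.3×0.4
  = 0.0720 + 0.1380 + 0.1200 = 0.3300

0.3300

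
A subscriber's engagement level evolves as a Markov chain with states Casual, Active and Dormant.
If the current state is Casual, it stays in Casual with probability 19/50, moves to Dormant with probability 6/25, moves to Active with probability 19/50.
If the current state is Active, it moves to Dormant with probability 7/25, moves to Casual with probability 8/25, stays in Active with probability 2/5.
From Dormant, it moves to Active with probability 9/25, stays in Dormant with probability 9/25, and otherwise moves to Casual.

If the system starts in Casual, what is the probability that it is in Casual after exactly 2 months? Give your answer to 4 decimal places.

0.3332

Sum over the intermediate state after 1 month:
P = P(Casual→Casual)·P(Casual→Casual) + P(Casual→Active)·P(Active→Casual) + P(Casual→Dormant)·P(Dormant→Casual)
  = 0.38×0.38 + 0.38×0.32 + 0.24×0.28
  = 0.1444 + 0.1216 + 0.0672 = 0.3332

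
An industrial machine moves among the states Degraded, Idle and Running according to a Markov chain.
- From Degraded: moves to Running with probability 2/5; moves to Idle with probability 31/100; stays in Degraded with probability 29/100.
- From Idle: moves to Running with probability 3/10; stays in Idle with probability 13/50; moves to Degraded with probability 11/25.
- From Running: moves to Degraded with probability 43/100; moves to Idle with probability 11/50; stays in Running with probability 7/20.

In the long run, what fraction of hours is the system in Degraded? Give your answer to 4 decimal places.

Let the stationary distribution be π with π = πP and π_1 + π_2 + π_3 = 1.
π_1 = 0.29·π_1 + 0.44·π_2 + 0.43·π_3
π_2 = 0.31·π_1 + 0.26·π_2 + 0.22·π_3
Solving with the normalization constraint gives π = (0.3795, 0.2647, 0.3557).
So the stationary probability of Degraded is 0.3795.

0.3795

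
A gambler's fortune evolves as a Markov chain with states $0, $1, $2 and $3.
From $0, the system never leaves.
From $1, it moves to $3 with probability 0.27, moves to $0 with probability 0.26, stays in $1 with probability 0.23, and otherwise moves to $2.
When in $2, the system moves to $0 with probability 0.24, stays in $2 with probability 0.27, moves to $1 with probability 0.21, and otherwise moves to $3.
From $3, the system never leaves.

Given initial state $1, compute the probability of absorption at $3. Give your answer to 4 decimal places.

0.5165

Let h(s) be the probability of absorption at $3 starting from transient state s. Then h($3) = 1 and h($0) = 0. By first-step analysis:
h($1) = 0.26·0 + 0.23·h($1) + 0.24·h($2) + 0.27·1
h($2) = 0.24·0 + 0.21·h($1) + 0.27·h($2) + 0.28·1
Solving: h($1) = 0.5165, h($2) = 0.5321.
Starting from $1, the probability is 0.5165.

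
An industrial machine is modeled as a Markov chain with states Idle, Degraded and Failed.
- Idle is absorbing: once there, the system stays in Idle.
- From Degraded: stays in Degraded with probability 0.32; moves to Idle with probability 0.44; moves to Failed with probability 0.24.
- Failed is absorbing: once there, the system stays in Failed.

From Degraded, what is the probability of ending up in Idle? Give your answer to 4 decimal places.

0.6471

Let h(s) be the probability of absorption at Idle starting from transient state s. Then h(Idle) = 1 and h(Failed) = 0. By first-step analysis:
h(Degraded) = 0.44·1 + 0.32·h(Degraded) + 0.24·0
Solving: h(Degraded) = 0.6471.
Starting from Degraded, the probability is 0.6471.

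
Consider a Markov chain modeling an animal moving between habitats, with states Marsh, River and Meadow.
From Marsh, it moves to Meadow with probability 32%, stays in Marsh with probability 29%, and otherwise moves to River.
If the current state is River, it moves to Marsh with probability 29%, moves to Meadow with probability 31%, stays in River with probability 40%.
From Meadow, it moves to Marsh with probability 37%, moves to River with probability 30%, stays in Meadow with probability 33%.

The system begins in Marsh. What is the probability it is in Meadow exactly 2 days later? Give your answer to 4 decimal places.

0.3193

Sum over the intermediate state after 1 day:
P = P(Marsh→Marsh)·P(Marsh→Meadow) + P(Marsh→River)·P(River→Meadow) + P(Marsh→Meadow)·P(Meadow→Meadow)
  = 0.29×0.32 + 0.39×0.31 + 0.32×0.33
  = 0.0928 + 0.1209 + 0.1056 = 0.3193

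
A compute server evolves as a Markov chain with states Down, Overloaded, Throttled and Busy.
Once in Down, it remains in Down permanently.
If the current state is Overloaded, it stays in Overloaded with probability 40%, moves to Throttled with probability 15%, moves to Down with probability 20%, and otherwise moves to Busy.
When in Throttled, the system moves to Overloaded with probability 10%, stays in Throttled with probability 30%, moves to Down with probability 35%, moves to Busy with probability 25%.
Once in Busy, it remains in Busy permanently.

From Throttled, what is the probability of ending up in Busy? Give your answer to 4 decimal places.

0.4321

Let h(s) be the probability of absorption at Busy starting from transient state s. Then h(Busy) = 1 and h(Down) = 0. By first-step analysis:
h(Overloaded) = 0.2·0 + 0.4·h(Overloaded) + 0.15·h(Throttled) + 0.25·1
h(Throttled) = 0.35·0 + 0.1·h(Overloaded) + 0.3·h(Throttled) + 0.25·1
Solving: h(Overloaded) = 0.5247, h(Throttled) = 0.4321.
Starting from Throttled, the probability is 0.4321.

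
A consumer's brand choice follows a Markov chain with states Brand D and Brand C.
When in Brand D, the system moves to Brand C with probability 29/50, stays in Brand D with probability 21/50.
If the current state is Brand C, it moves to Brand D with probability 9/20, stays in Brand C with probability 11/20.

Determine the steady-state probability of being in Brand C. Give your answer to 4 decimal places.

Let the stationary distribution be π with π = πP and π_1 + π_2 = 1.
π_1 = 0.42·π_1 + 0.45·π_2
Solving with the normalization constraint gives π = (0.4369, 0.5631).
So the stationary probability of Brand C is 0.5631.

0.5631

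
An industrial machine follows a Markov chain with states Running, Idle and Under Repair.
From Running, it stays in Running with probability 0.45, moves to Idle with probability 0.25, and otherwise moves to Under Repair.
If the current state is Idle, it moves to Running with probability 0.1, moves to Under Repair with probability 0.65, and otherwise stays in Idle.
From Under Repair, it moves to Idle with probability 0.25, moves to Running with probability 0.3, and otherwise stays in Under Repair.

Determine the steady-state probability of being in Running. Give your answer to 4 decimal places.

0.2941

Let the stationary distribution be π with π = πP and π_1 + π_2 + π_3 = 1.
π_1 = 0.45·π_1 + 0.1·π_2 + 0.3·π_3
π_2 = 0.25·π_1 + 0.25·π_2 + 0.25·π_3
Solving with the normalization constraint gives π = (0.2941, 0.2500, 0.4559).
So the stationary probability of Running is 0.2941.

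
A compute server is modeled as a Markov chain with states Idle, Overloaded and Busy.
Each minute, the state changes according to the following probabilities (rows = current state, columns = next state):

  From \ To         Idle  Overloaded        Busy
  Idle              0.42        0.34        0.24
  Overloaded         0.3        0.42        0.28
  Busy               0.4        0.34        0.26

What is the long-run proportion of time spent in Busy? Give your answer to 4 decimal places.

0.2600

Let the stationary distribution be π with π = πP and π_1 + π_2 + π_3 = 1.
π_1 = 0.42·π_1 + 0.3·π_2 + 0.4·π_3
π_2 = 0.34·π_1 + 0.42·π_2 + 0.34·π_3
Solving with the normalization constraint gives π = (0.3705, 0.3696, 0.2600).
So the stationary probability of Busy is 0.2600.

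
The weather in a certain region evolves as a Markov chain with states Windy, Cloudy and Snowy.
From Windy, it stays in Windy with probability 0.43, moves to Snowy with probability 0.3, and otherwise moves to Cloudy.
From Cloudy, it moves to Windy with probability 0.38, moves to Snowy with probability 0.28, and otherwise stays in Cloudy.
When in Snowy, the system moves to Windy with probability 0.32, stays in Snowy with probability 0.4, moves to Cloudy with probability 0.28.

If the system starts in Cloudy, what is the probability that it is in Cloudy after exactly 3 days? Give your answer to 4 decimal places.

0.2940

Propagate the distribution vector 3 days from Cloudy.
After 0 days: (0.0000, 1.0000, 0.0000)
After 1 day: (0.3800, 0.3400, 0.2800)
After 2 days: (0.3822, 0.2966, 0.3212)
After 3 days: (0.3798, 0.2940, 0.3262)
P(in Cloudy after 3 days) = 0.2940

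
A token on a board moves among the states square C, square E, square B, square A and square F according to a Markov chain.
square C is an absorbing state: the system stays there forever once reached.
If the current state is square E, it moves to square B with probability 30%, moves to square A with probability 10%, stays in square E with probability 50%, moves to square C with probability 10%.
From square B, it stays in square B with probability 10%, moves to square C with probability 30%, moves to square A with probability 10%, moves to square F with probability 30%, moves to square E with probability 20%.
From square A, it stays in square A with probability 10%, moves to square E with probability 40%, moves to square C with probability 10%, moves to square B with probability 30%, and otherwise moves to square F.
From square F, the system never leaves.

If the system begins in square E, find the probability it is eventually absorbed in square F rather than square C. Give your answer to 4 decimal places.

0.3617

Let h(s) be the probability of absorption at square F starting from transient state s. Then h(square F) = 1 and h(square C) = 0. By first-step analysis:
h(square E) = 0.1·0 + 0.5·h(square E) + 0.3·h(square B) + 0.1·h(square A)
h(square B) = 0.3·0 + 0.2·h(square E) + 0.1·h(square B) + 0.1·h(square A) + 0.3·1
h(square A) = 0.1·0 + 0.4·h(square E) + 0.3·h(square B) + 0.1·h(square A) + 0.1·1
Solving: h(square E) = 0.3617, h(square B) = 0.4610, h(square A) = 0.4255.
Starting from square E, the probability is 0.3617.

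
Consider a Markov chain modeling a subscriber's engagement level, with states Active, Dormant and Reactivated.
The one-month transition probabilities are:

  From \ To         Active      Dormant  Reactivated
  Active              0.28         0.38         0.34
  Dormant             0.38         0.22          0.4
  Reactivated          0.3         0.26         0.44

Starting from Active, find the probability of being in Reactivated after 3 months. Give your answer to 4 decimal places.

Propagate the distribution vector 3 months from Active.
After 0 months: (1.0000, 0.0000, 0.0000)
After 1 month: (0.2800, 0.3800, 0.3400)
After 2 months: (0.3248, 0.2784, 0.3968)
After 3 months: (0.3158, 0.2878, 0.3964)
P(in Reactivated after 3 months) = 0.3964

0.3964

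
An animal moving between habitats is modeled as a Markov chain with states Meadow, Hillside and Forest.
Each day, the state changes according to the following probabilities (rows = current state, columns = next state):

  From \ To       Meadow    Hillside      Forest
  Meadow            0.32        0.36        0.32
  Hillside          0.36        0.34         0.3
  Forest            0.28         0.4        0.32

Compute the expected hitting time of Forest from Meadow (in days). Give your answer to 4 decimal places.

3.1955

Let t(s) be the expected number of days to first reach Forest from state s, with t(Forest) = 0. Conditioning on the first day:
t(Meadow) = 1 + 0.32·t(Meadow) + 0.36·t(Hillside)
t(Hillside) = 1 + 0.36·t(Meadow) + 0.34·t(Hillside)
Solving: t(Meadow) = 3.1955, t(Hillside) = 3.2581.
Expected days from Meadow to Forest: 3.1955.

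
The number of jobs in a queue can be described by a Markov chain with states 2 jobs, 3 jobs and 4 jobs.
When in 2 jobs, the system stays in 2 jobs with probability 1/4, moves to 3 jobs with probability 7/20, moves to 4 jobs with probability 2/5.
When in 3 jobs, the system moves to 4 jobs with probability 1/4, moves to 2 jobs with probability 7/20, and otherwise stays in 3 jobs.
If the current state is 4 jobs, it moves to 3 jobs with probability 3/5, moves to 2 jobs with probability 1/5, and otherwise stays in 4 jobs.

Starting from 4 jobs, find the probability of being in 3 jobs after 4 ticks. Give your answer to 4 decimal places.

Propagate the distribution vector 4 ticks from 4 jobs.
After 0 ticks: (0.0000, 0.0000, 1.0000)
After 1 tick: (0.2000, 0.6000, 0.2000)
After 2 ticks: (0.3000, 0.4300, 0.2700)
After 3 ticks: (0.2795, 0.4390, 0.2815)
After 4 ticks: (0.2798, 0.4423, 0.2779)
P(in 3 jobs after 4 ticks) = 0.4423

0.4423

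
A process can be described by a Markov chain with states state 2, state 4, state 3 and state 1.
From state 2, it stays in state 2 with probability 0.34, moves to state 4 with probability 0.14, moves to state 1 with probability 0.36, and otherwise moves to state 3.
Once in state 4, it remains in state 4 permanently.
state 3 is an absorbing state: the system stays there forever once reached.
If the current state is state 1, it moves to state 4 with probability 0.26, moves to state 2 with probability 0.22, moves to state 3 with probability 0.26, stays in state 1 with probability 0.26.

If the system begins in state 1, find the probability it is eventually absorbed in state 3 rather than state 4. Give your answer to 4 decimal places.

0.5054

Let h(s) be the probability of absorption at state 3 starting from transient state s. Then h(state 3) = 1 and h(state 4) = 0. By first-step analysis:
h(state 2) = 0.34·h(state 2) + 0.14·0 + 0.16·1 + 0.36·h(state 1)
h(state 1) = 0.22·h(state 2) + 0.26·0 + 0.26·1 + 0.26·h(state 1)
Solving: h(state 2) = 0.5181, h(state 1) = 0.5054.
Starting from state 1, the probability is 0.5054.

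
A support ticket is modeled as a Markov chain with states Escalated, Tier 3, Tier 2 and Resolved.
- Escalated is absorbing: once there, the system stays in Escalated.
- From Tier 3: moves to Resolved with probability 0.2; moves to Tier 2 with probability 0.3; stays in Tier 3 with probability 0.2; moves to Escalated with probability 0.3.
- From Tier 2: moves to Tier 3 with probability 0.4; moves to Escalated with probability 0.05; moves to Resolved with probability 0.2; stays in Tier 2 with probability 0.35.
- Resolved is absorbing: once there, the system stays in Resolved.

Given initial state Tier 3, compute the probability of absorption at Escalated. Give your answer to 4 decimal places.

0.5250

Let h(s) be the probability of absorption at Escalated starting from transient state s. Then h(Escalated) = 1 and h(Resolved) = 0. By first-step analysis:
h(Tier 3) = 0.3·1 + 0.2·h(Tier 3) + 0.3·h(Tier 2) + 0.2·0
h(Tier 2) = 0.05·1 + 0.4·h(Tier 3) + 0.35·h(Tier 2) + 0.2·0
Solving: h(Tier 3) = 0.5250, h(Tier 2) = 0.4000.
Starting from Tier 3, the probability is 0.5250.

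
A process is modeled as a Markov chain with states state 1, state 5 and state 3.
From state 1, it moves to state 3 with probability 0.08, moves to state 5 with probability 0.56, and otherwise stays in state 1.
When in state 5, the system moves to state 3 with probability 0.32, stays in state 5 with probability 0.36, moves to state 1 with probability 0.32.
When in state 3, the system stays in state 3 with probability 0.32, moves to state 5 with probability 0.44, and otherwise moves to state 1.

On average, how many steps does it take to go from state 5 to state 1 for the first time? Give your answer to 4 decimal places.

Let t(s) be the expected number of steps to first reach state 1 from state s, with t(state 1) = 0. Conditioning on the first step:
t(state 5) = 1 + 0.36·t(state 5) + 0.32·t(state 3)
t(state 3) = 1 + 0.44·t(state 5) + 0.32·t(state 3)
Solving: t(state 5) = 3.3967, t(state 3) = 3.6685.
Expected steps from state 5 to state 1: 3.3967.

3.3967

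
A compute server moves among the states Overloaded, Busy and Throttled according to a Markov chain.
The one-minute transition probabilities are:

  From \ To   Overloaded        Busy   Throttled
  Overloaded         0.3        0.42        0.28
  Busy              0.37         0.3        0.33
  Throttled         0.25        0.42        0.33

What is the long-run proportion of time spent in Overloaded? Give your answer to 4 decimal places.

Let the stationary distribution be π with π = πP and π_1 + π_2 + π_3 = 1.
π_1 = 0.3·π_1 + 0.37·π_2 + 0.25·π_3
π_2 = 0.42·π_1 + 0.3·π_2 + 0.42·π_3
Solving with the normalization constraint gives π = (0.3105, 0.3750, 0.3145).
So the stationary probability of Overloaded is 0.3105.

0.3105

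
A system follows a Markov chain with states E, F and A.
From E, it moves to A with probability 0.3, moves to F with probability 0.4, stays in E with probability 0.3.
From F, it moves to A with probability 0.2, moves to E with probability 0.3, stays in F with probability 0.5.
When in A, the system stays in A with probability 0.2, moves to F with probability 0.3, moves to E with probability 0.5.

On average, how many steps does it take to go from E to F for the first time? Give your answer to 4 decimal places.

Let t(s) be the expected number of steps to first reach F from state s, with t(F) = 0. Conditioning on the first step:
t(E) = 1 + 0.3·t(E) + 0.3·t(A)
t(A) = 1 + 0.5·t(E) + 0.2·t(A)
Solving: t(E) = 2.6829, t(A) = 2.9268.
Expected steps from E to F: 2.6829.

2.6829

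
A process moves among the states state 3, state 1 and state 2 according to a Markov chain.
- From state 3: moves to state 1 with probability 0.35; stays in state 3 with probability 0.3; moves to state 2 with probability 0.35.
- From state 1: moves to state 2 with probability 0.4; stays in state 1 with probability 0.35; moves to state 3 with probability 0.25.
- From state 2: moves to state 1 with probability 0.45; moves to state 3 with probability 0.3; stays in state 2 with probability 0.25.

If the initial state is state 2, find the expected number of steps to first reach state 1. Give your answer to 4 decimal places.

Let t(s) be the expected number of steps to first reach state 1 from state s, with t(state 1) = 0. Conditioning on the first step:
t(state 3) = 1 + 0.3·t(state 3) + 0.35·t(state 2)
t(state 2) = 1 + 0.3·t(state 3) + 0.25·t(state 2)
Solving: t(state 3) = 2.6190, t(state 2) = 2.3810.
Expected steps from state 2 to state 1: 2.3810.

2.3810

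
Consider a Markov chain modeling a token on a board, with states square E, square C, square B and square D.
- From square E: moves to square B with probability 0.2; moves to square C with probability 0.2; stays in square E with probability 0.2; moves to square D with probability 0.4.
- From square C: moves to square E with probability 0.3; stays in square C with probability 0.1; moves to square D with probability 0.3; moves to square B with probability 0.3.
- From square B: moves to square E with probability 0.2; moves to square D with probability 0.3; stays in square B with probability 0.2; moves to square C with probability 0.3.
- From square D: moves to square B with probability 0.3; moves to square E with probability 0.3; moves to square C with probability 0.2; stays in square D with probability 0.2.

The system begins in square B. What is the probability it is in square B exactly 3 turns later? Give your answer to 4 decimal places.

Propagate the distribution vector 3 turns from square B.
After 0 turns: (0.0000, 0.0000, 1.0000, 0.0000)
After 1 turn: (0.2000, 0.3000, 0.2000, 0.3000)
After 2 turns: (0.2600, 0.1900, 0.2600, 0.2900)
After 3 turns: (0.2480, 0.2070, 0.2480, 0.2970)
P(in square B after 3 turns) = 0.2480

0.2480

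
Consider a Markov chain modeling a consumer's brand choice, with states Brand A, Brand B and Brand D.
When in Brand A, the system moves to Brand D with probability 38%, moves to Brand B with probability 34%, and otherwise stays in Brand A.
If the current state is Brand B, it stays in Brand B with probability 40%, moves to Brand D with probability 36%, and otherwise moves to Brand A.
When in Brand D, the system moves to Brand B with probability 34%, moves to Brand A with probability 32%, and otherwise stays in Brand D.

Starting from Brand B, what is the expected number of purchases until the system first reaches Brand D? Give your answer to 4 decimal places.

2.7397

Let t(s) be the expected number of purchases to first reach Brand D from state s, with t(Brand D) = 0. Conditioning on the first purchase:
t(Brand A) = 1 + 0.28·t(Brand A) + 0.34·t(Brand B)
t(Brand B) = 1 + 0.24·t(Brand A) + 0.4·t(Brand B)
Solving: t(Brand A) = 2.6826, t(Brand B) = 2.7397.
Expected purchases from Brand B to Brand D: 2.7397.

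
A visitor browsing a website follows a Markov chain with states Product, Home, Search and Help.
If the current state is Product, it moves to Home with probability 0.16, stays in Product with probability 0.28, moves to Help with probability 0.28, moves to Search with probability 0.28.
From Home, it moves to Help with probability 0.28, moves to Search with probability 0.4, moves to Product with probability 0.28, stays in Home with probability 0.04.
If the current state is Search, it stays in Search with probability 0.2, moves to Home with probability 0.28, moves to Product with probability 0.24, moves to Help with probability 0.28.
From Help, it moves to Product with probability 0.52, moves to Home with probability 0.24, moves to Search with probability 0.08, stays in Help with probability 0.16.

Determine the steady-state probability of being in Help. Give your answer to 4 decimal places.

0.2500

Let the stationary distribution be π with π = πP and π_1 + π_2 + π_3 + π_4 = 1.
π_1 = 0.28·π_1 + 0.28·π_2 + 0.24·π_3 + 0.52·π_4
π_2 = 0.16·π_1 + 0.04·π_2 + 0.28·π_3 + 0.24·π_4
π_3 = 0.28·π_1 + 0.4·π_2 + 0.2·π_3 + 0.08·π_4
Solving with the normalization constraint gives π = (0.3307, 0.1857, 0.2336, 0.2500).
So the stationary probability of Help is 0.2500.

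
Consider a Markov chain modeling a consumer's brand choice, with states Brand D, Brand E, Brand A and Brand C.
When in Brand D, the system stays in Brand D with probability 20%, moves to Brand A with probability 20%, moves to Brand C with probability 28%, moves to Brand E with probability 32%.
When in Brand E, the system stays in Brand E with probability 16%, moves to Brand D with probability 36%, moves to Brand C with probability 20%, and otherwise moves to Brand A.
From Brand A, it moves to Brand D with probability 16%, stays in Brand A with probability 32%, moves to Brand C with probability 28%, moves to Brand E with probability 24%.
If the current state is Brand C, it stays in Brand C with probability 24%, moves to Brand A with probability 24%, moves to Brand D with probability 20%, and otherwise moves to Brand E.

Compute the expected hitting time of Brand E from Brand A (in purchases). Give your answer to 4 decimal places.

Let t(s) be the expected number of purchases to first reach Brand E from state s, with t(Brand E) = 0. Conditioning on the first purchase:
t(Brand D) = 1 + 0.2·t(Brand D) + 0.2·t(Brand A) + 0.28·t(Brand C)
t(Brand A) = 1 + 0.16·t(Brand D) + 0.32·t(Brand A) + 0.28·t(Brand C)
t(Brand C) = 1 + 0.2·t(Brand D) + 0.24·t(Brand A) + 0.24·t(Brand C)
Solving: t(Brand D) = 3.3240, t(Brand A) = 3.6262, t(Brand C) = 3.3357.
Expected purchases from Brand A to Brand E: 3.6262.

3.6262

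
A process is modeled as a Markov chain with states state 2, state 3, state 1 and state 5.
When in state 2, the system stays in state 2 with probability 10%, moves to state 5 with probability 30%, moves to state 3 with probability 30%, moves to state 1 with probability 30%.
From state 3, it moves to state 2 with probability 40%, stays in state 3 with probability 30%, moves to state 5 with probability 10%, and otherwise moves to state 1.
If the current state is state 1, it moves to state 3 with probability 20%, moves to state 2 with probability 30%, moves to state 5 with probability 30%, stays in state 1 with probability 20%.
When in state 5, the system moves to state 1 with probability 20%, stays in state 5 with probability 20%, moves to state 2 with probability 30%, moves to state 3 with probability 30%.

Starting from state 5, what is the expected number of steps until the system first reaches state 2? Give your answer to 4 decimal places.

Let t(s) be the expected number of steps to first reach state 2 from state s, with t(state 2) = 0. Conditioning on the first step:
t(state 3) = 1 + 0.3·t(state 3) + 0.2·t(state 1) + 0.1·t(state 5)
t(state 1) = 1 + 0.2·t(state 3) + 0.2·t(state 1) + 0.3·t(state 5)
t(state 5) = 1 + 0.3·t(state 3) + 0.2·t(state 1) + 0.2·t(state 5)
Solving: t(state 3) = 2.7439, t(state 1) = 3.0793, t(state 5) = 3.0488.
Expected steps from state 5 to state 2: 3.0488.

3.0488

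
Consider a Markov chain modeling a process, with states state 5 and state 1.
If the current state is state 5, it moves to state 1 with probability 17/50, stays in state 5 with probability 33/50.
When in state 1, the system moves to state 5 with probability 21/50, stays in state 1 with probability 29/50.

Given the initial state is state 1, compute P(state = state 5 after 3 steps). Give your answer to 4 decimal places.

Propagate the distribution vector 3 steps from state 1.
After 0 steps: (0.0000, 1.0000)
After 1 step: (0.4200, 0.5800)
After 2 steps: (0.5208, 0.4792)
After 3 steps: (0.5450, 0.4550)
P(in state 5 after 3 steps) = 0.5450

0.5450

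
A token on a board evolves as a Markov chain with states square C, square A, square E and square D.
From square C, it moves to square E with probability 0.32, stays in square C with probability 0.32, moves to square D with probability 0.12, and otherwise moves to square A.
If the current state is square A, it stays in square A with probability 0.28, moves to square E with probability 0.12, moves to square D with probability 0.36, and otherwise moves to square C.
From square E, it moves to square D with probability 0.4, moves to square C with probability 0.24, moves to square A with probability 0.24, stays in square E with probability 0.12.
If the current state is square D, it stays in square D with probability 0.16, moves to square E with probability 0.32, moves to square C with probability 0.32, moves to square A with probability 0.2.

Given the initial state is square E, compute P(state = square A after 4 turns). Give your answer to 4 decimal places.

Propagate the distribution vector 4 turns from square E.
After 0 turns: (0.0000, 0.0000, 1.0000, 0.0000)
After 1 turn: (0.2400, 0.2400, 0.1200, 0.4000)
After 2 turns: (0.2912, 0.2336, 0.2480, 0.2272)
After 3 turns: (0.2815, 0.2403, 0.2237, 0.2546)
After 4 turns: (0.2829, 0.2394, 0.2272, 0.2505)
P(in square A after 4 turns) = 0.2394

0.2394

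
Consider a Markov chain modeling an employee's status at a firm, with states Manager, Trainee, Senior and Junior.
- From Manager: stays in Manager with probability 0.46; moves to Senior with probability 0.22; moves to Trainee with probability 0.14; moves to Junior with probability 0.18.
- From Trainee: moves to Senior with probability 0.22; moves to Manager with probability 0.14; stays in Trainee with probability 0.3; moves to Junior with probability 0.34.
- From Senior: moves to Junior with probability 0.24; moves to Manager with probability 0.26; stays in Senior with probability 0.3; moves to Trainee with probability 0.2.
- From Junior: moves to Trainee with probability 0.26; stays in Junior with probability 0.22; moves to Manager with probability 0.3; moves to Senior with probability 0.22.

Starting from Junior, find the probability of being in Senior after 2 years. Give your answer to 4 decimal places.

0.2376

Propagate the distribution vector 2 years from Junior.
After 0 years: (0.0000, 0.0000, 0.0000, 1.0000)
After 1 year: (0.3000, 0.2600, 0.2200, 0.2200)
After 2 years: (0.2976, 0.2212, 0.2376, 0.2436)
P(in Senior after 2 years) = 0.2376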